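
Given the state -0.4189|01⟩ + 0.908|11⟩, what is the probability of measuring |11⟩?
0.8245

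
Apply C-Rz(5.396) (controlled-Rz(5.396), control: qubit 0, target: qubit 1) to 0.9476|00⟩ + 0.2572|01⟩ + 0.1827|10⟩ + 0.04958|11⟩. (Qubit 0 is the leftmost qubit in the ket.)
0.9476|00⟩ + 0.2572|01⟩ + (-0.165 - 0.07841i)|10⟩ + (-0.04478 + 0.02128i)|11⟩

C-Rz(5.396) leaves the control-|0⟩ kets |00⟩, |01⟩ unchanged and applies Rz(5.396) to qubit 1 on the control-|1⟩ pair (|10⟩, |11⟩).
Rz(5.396) = [[e^(−iθ/2), 0], [0, e^(iθ/2)]] with e^(±iθ/2) = cos(θ/2) ± i·sin(θ/2); θ = 5.396, cos(θ/2) ≈ -0.903216, sin(θ/2) ≈ 0.429187.
With a = amp(|10⟩) = 0.1827 and b = amp(|11⟩) = 0.04958:
new amp(|10⟩) = (-0.903216 - 0.429187i)·a = (-0.165 - 0.07841i)
new amp(|11⟩) = (-0.903216 + 0.429187i)·b = (-0.04478 + 0.02128i)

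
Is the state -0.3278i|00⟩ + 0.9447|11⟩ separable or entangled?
Entangled

Writing the state as a|00⟩ + b|01⟩ + c|10⟩ + d|11⟩, it is a product state iff ad − bc = 0.
Here (a, b, c, d) = (-0.3278i, 0, 0, 0.9447): ad − bc = (-0.3278i)(0.9447) − (0)(0) = -0.3097i ≠ 0, so the state is entangled.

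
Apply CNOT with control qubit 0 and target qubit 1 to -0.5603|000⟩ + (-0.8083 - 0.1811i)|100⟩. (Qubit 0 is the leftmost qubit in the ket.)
-0.5603|000⟩ + (-0.8083 - 0.1811i)|110⟩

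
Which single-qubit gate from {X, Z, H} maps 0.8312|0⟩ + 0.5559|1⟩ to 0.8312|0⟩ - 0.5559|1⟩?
Z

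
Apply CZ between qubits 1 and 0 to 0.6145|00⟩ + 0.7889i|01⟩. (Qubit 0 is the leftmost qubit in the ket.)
0.6145|00⟩ + 0.7889i|01⟩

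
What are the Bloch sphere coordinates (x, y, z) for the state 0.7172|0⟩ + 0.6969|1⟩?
(0.9996, 0, 0.02871)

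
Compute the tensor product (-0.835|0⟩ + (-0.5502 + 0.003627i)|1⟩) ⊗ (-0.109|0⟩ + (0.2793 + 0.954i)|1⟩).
0.09102|00⟩ + (-0.2332 - 0.7966i)|01⟩ + (0.05997 - 0.0003953i)|10⟩ + (-0.1571 - 0.5239i)|11⟩

amp(|b₁b₂…⟩) = product of the factor amplitudes for bits b₁, b₂, …; only kets whose every factor amplitude is nonzero survive.
|00⟩: (-0.835)(-0.109) = 0.09102
|01⟩: (-0.835)(0.2793 + 0.954i) = (-0.2332 - 0.7966i)
|10⟩: (-0.5502 + 0.003627i)(-0.109) = (0.05997 - 0.0003953i)
|11⟩: (-0.5502 + 0.003627i)(0.2793 + 0.954i) = (-0.1571 - 0.5239i)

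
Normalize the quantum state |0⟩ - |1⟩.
1/√2|0⟩ - 1/√2|1⟩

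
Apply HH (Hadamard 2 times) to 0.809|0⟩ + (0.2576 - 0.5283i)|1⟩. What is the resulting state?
0.809|0⟩ + (0.2576 - 0.5283i)|1⟩

H² = I, so an even number of Hadamards cancels: H^2 = I and the state is unchanged.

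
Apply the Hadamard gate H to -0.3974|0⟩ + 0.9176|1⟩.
0.3678|0⟩ - 0.9298|1⟩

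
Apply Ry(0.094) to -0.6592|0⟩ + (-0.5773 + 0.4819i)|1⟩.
(-0.6313 - 0.02264i)|0⟩ + (-0.6076 + 0.4814i)|1⟩

Ry(0.094) = [[cos(θ/2), −sin(θ/2)], [sin(θ/2), cos(θ/2)]]; θ = 0.094, cos(θ/2) ≈ 0.998896, sin(θ/2) ≈ 0.0469827.
With a = amp(|0⟩) = -0.6592 and b = amp(|1⟩) = (-0.5773 + 0.4819i):
new amp(|0⟩) = (0.998896)·a + (-0.0469827)·b = (-0.6313 - 0.02264i)
new amp(|1⟩) = (0.0469827)·a + (0.998896)·b = (-0.6076 + 0.4814i)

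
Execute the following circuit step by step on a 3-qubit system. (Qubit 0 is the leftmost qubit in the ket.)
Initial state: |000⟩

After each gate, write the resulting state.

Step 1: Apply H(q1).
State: 1/√2|000⟩ + 1/√2|010⟩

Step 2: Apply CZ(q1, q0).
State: 1/√2|000⟩ + 1/√2|010⟩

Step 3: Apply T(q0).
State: 1/√2|000⟩ + 1/√2|010⟩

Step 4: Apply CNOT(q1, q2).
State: 1/√2|000⟩ + 1/√2|011⟩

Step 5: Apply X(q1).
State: 1/√2|001⟩ + 1/√2|010⟩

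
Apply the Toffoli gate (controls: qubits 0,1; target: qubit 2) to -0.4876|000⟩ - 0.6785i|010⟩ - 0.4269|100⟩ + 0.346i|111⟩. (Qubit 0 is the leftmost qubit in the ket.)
-0.4876|000⟩ - 0.6785i|010⟩ - 0.4269|100⟩ + 0.346i|110⟩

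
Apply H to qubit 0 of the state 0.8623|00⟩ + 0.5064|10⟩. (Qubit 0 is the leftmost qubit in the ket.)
0.9678|00⟩ + 0.2517|10⟩

H on qubit 0 mixes each pair of kets that differ only in qubit 0: amplitudes (a, b) of (|…0…⟩, |…1…⟩) become ((a + b)/√2, (a − b)/√2). Kets absent from the input have amplitude 0.
(|00⟩, |10⟩): (a, b) = (0.8623, 0.5064) → (0.9678, 0.2517)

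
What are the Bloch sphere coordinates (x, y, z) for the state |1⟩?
(0, 0, -1)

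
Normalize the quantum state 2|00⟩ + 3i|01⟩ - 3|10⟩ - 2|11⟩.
0.3922|00⟩ + 0.5883i|01⟩ - 0.5883|10⟩ - 0.3922|11⟩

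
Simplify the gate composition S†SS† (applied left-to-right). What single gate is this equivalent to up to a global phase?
S†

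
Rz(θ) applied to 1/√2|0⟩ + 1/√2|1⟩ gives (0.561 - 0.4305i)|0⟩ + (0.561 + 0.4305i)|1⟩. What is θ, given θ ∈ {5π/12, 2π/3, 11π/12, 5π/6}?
5π/12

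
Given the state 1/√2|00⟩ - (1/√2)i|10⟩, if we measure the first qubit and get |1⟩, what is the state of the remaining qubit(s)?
-i|0⟩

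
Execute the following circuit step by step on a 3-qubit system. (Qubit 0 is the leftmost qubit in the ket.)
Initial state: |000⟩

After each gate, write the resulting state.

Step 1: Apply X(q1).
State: |010⟩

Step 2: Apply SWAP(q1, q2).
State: |001⟩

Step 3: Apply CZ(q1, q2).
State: |001⟩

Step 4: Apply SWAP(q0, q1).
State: |001⟩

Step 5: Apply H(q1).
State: 1/√2|001⟩ + 1/√2|011⟩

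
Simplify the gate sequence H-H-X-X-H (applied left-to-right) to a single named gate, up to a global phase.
H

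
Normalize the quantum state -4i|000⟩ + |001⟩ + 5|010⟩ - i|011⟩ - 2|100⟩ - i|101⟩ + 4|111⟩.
-(1/2)i|000⟩ + 0.125|001⟩ + 0.625|010⟩ - 0.125i|011⟩ - 0.25|100⟩ - 0.125i|101⟩ + 1/2|111⟩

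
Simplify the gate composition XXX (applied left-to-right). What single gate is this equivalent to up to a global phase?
X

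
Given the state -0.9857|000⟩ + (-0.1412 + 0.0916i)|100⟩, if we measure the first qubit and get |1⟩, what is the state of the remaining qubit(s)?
(-0.8389 + 0.5442i)|00⟩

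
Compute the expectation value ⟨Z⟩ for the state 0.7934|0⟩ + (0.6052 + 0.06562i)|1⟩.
0.2589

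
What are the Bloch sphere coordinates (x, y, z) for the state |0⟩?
(0, 0, 1)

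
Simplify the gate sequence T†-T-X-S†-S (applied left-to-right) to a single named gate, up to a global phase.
X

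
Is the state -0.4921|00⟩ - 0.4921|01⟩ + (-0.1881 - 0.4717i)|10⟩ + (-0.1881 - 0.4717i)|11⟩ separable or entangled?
Separable

Writing the state as a|00⟩ + b|01⟩ + c|10⟩ + d|11⟩, it is a product state iff ad − bc = 0.
Here (a, b, c, d) = (-0.4921, -0.4921, (-0.1881 - 0.4717i), (-0.1881 - 0.4717i)): ad − bc = (-0.4921)(-0.1881 - 0.4717i) − (-0.4921)(-0.1881 - 0.4717i) = 0, so the state is separable.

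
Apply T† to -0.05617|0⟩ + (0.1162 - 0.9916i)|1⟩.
-0.05617|0⟩ + (-0.619 - 0.7833i)|1⟩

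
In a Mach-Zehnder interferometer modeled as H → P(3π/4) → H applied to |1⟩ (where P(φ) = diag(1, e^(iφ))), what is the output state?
(0.8536 - (1/√8)i)|0⟩ + (0.1464 + (1/√8)i)|1⟩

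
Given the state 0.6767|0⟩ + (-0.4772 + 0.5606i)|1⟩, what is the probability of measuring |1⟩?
0.542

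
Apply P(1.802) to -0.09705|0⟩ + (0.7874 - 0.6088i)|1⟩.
-0.09705|0⟩ + (0.4122 + 0.906i)|1⟩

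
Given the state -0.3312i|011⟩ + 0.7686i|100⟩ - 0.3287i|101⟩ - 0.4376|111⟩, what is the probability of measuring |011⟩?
0.1097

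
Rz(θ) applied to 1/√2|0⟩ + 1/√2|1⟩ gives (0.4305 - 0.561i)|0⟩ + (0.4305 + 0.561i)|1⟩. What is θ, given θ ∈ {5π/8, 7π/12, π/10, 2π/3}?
7π/12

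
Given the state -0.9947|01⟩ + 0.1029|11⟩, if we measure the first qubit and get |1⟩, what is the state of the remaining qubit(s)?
|1⟩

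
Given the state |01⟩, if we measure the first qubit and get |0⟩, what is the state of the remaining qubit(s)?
|1⟩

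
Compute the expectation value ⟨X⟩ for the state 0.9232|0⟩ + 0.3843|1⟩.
0.7096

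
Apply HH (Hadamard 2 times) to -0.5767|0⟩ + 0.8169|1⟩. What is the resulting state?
-0.5767|0⟩ + 0.8169|1⟩

H² = I, so an even number of Hadamards cancels: H^2 = I and the state is unchanged.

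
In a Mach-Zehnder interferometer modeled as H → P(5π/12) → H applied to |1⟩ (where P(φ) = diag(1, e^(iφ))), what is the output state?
(0.3706 - 0.483i)|0⟩ + (0.6294 + 0.483i)|1⟩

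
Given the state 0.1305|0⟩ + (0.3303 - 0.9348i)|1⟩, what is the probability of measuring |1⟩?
0.9829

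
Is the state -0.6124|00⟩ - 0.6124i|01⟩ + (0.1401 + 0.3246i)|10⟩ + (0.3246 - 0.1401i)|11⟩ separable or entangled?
Entangled

Writing the state as a|00⟩ + b|01⟩ + c|10⟩ + d|11⟩, it is a product state iff ad − bc = 0.
Here (a, b, c, d) = (-0.6124, -0.6124i, (0.1401 + 0.3246i), (0.3246 - 0.1401i)): ad − bc = (-0.6124)(0.3246 - 0.1401i) − (-0.6124i)(0.1401 + 0.3246i) = (-0.3976 + 0.1716i) ≠ 0, so the state is entangled.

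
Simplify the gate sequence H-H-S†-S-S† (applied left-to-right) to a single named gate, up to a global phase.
S†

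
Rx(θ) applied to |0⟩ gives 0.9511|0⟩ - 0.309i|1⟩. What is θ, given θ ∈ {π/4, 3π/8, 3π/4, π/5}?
π/5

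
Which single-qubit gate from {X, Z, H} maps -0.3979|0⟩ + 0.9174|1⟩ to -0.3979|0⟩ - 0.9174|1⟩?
Z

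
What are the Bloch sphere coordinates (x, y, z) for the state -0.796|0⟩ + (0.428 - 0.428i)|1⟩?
(-0.6814, 0.6814, 0.2672)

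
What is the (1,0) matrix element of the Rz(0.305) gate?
0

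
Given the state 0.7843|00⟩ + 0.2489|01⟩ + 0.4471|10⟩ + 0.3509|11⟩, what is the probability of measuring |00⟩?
0.6151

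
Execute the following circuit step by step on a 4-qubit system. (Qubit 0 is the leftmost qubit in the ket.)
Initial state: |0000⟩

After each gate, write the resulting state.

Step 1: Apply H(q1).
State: 1/√2|0000⟩ + 1/√2|0100⟩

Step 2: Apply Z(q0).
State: 1/√2|0000⟩ + 1/√2|0100⟩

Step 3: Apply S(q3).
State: 1/√2|0000⟩ + 1/√2|0100⟩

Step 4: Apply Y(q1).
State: -(1/√2)i|0000⟩ + (1/√2)i|0100⟩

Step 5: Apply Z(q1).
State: -(1/√2)i|0000⟩ - (1/√2)i|0100⟩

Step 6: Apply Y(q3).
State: 1/√2|0001⟩ + 1/√2|0101⟩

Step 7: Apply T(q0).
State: 1/√2|0001⟩ + 1/√2|0101⟩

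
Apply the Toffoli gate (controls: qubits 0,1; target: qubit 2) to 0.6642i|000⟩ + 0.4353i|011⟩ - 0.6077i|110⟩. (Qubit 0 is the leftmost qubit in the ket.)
0.6642i|000⟩ + 0.4353i|011⟩ - 0.6077i|111⟩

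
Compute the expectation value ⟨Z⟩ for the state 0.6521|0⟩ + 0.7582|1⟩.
-0.1496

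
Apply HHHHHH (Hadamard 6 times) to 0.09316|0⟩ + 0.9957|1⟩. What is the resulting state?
0.09316|0⟩ + 0.9957|1⟩

H² = I, so an even number of Hadamards cancels: H^6 = I and the state is unchanged.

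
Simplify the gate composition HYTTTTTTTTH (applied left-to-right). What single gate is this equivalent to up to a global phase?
Y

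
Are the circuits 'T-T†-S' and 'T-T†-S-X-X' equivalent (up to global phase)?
Yes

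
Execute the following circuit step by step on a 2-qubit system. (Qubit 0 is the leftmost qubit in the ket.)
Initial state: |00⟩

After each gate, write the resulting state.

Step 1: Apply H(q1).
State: 1/√2|00⟩ + 1/√2|01⟩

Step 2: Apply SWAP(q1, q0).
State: 1/√2|00⟩ + 1/√2|10⟩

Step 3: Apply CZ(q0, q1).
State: 1/√2|00⟩ + 1/√2|10⟩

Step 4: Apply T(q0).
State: 1/√2|00⟩ + (1/2 + (1/2)i)|10⟩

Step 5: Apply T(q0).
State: 1/√2|00⟩ + (1/√2)i|10⟩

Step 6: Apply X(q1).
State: 1/√2|01⟩ + (1/√2)i|11⟩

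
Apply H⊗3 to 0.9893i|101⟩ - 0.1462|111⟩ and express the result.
(-0.05169 + 0.3498i)|000⟩ + (0.05169 - 0.3498i)|001⟩ + (0.05169 + 0.3498i)|010⟩ + (-0.05169 - 0.3498i)|011⟩ + (0.05169 - 0.3498i)|100⟩ + (-0.05169 + 0.3498i)|101⟩ + (-0.05169 - 0.3498i)|110⟩ + (0.05169 + 0.3498i)|111⟩

H⊗3 gives amp(|y⟩) = (1/2√2) Σ_x (−1)^(x·y) amp(|x⟩), where x·y is the number of positions in which both x and y have a 1.
|000⟩: (0.9893i - 0.1462)/(2√2) = (-0.05169 + 0.3498i)
|001⟩: (-0.9893i + 0.1462)/(2√2) = (0.05169 - 0.3498i)
|010⟩: (0.9893i + 0.1462)/(2√2) = (0.05169 + 0.3498i)
|011⟩: (-0.9893i - 0.1462)/(2√2) = (-0.05169 - 0.3498i)
|100⟩: (-0.9893i + 0.1462)/(2√2) = (0.05169 - 0.3498i)
|101⟩: (0.9893i - 0.1462)/(2√2) = (-0.05169 + 0.3498i)
|110⟩: (-0.9893i - 0.1462)/(2√2) = (-0.05169 - 0.3498i)
|111⟩: (0.9893i + 0.1462)/(2√2) = (0.05169 + 0.3498i)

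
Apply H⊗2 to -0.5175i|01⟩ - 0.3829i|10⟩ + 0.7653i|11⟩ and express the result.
-0.06755i|00⟩ - 0.3154i|01⟩ - 0.45i|10⟩ + 0.8329i|11⟩

H⊗2 gives amp(|y⟩) = (1/2) Σ_x (−1)^(x·y) amp(|x⟩), where x·y is the number of positions in which both x and y have a 1.
|00⟩: (-0.5175i - 0.3829i + 0.7653i)/2 = -0.06755i
|01⟩: (0.5175i - 0.3829i - 0.7653i)/2 = -0.3154i
|10⟩: (-0.5175i + 0.3829i - 0.7653i)/2 = -0.45i
|11⟩: (0.5175i + 0.3829i + 0.7653i)/2 = 0.8329i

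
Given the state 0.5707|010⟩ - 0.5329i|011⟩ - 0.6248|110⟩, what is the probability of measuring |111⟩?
0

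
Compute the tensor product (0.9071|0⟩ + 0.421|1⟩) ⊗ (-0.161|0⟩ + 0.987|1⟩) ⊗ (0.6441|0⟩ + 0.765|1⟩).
-0.09407|000⟩ - 0.1117|001⟩ + 0.5767|010⟩ + 0.6849|011⟩ - 0.04366|100⟩ - 0.05185|101⟩ + 0.2676|110⟩ + 0.3179|111⟩

amp(|b₁b₂…⟩) = product of the factor amplitudes for bits b₁, b₂, …; only kets whose every factor amplitude is nonzero survive.
|000⟩: (0.9071)(-0.161)(0.6441) = -0.09407
|001⟩: (0.9071)(-0.161)(0.765) = -0.1117
|010⟩: (0.9071)(0.987)(0.6441) = 0.5767
|011⟩: (0.9071)(0.987)(0.765) = 0.6849
|100⟩: (0.421)(-0.161)(0.6441) = -0.04366
|101⟩: (0.421)(-0.161)(0.765) = -0.05185
|110⟩: (0.421)(0.987)(0.6441) = 0.2676
|111⟩: (0.421)(0.987)(0.765) = 0.3179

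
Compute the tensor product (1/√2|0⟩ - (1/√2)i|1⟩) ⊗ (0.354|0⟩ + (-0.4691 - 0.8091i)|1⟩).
0.2503|00⟩ + (-0.3317 - 0.5721i)|01⟩ - 0.2503i|10⟩ + (-0.5721 + 0.3317i)|11⟩

amp(|b₁b₂…⟩) = product of the factor amplitudes for bits b₁, b₂, …; only kets whose every factor amplitude is nonzero survive.
|00⟩: (1/√2)(0.354) = 0.2503
|01⟩: (1/√2)(-0.4691 - 0.8091i) = (-0.3317 - 0.5721i)
|10⟩: (-(1/√2)i)(0.354) = -0.2503i
|11⟩: (-(1/√2)i)(-0.4691 - 0.8091i) = (-0.5721 + 0.3317i)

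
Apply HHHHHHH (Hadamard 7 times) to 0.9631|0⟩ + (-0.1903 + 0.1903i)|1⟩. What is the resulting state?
(0.5465 + 0.1346i)|0⟩ + (0.8156 - 0.1346i)|1⟩

H² = I, so H^7 = H: a single Hadamard. With (a, b) = (0.9631, (-0.1903 + 0.1903i)), H gives ((a + b)/√2, (a − b)/√2) = ((0.5465 + 0.1346i), (0.8156 - 0.1346i)).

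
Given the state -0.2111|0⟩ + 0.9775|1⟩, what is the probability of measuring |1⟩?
0.9555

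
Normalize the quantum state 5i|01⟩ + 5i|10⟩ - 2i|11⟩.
0.6804i|01⟩ + 0.6804i|10⟩ - 0.2722i|11⟩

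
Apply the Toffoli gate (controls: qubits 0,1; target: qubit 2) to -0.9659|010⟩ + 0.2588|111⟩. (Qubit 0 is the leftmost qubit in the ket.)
-0.9659|010⟩ + 0.2588|110⟩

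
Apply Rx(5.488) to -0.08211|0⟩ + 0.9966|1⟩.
(0.07571 - 0.3859i)|0⟩ + (-0.9189 + 0.03179i)|1⟩

Rx(5.488) = [[cos(θ/2), −i·sin(θ/2)], [−i·sin(θ/2), cos(θ/2)]]; θ = 5.488, cos(θ/2) ≈ -0.921996, sin(θ/2) ≈ 0.3872.
With a = amp(|0⟩) = -0.08211 and b = amp(|1⟩) = 0.9966:
new amp(|0⟩) = (-0.921996)·a + (-0.3872i)·b = (0.07571 - 0.3859i)
new amp(|1⟩) = (-0.3872i)·a + (-0.921996)·b = (-0.9189 + 0.03179i)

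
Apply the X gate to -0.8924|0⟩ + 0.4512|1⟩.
0.4512|0⟩ - 0.8924|1⟩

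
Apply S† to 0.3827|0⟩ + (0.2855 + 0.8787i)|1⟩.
0.3827|0⟩ + (0.8787 - 0.2855i)|1⟩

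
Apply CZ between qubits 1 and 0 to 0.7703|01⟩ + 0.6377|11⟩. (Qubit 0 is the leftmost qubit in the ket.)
0.7703|01⟩ - 0.6377|11⟩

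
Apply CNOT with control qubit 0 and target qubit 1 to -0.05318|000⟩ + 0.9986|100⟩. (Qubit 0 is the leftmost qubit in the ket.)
-0.05318|000⟩ + 0.9986|110⟩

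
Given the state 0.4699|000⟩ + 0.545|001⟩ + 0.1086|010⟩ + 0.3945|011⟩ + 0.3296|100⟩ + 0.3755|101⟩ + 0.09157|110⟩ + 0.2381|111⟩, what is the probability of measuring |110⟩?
0.008385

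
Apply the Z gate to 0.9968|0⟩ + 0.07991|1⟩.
0.9968|0⟩ - 0.07991|1⟩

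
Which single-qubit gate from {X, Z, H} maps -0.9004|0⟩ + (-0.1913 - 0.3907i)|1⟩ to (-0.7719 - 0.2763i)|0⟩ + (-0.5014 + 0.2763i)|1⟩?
H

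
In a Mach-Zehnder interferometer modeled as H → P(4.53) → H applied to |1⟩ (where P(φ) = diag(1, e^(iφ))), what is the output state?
(0.5907 + 0.4917i)|0⟩ + (0.4093 - 0.4917i)|1⟩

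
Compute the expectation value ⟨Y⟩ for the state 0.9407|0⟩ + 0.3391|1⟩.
0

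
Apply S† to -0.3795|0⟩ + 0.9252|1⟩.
-0.3795|0⟩ - 0.9252i|1⟩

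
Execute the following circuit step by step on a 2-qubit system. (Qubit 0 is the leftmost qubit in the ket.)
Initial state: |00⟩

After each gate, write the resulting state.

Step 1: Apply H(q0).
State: 1/√2|00⟩ + 1/√2|10⟩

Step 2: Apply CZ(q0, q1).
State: 1/√2|00⟩ + 1/√2|10⟩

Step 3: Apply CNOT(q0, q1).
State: 1/√2|00⟩ + 1/√2|11⟩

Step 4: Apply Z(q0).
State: 1/√2|00⟩ - 1/√2|11⟩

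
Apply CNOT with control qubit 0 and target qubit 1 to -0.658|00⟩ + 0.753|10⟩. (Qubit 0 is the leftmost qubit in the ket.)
-0.658|00⟩ + 0.753|11⟩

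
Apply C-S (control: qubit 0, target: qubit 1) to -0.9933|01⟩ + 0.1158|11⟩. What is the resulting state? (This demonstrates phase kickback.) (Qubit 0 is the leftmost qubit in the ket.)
-0.9933|01⟩ + 0.1158i|11⟩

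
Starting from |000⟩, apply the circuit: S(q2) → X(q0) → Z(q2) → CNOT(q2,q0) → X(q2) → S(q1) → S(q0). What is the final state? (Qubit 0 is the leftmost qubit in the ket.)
i|101⟩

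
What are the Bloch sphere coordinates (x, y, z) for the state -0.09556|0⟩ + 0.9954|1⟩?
(-0.1902, 0, -0.9817)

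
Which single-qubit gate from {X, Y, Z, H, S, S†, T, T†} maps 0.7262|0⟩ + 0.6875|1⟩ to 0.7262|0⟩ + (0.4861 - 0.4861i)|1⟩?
T†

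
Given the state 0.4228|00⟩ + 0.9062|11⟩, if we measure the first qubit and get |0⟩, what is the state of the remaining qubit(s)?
|0⟩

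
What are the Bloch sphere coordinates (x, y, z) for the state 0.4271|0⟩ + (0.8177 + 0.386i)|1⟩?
(0.6985, 0.3297, -0.6352)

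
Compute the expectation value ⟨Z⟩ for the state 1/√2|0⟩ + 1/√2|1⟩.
0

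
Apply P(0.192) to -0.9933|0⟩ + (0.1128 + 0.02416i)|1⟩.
-0.9933|0⟩ + (0.1061 + 0.04524i)|1⟩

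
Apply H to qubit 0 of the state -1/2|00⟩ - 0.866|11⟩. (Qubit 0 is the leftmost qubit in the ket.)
-1/√8|00⟩ - 0.6124|01⟩ - 1/√8|10⟩ + 0.6124|11⟩

H on qubit 0 mixes each pair of kets that differ only in qubit 0: amplitudes (a, b) of (|…0…⟩, |…1…⟩) become ((a + b)/√2, (a − b)/√2). Kets absent from the input have amplitude 0.
(|00⟩, |10⟩): (a, b) = (-1/2, 0) → (-1/√8, -1/√8)
(|01⟩, |11⟩): (a, b) = (0, -0.866) → (-0.6124, 0.6124)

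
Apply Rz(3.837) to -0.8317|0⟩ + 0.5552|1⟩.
(0.2834 + 0.7819i)|0⟩ + (-0.1892 + 0.522i)|1⟩

Rz(3.837) = [[e^(−iθ/2), 0], [0, e^(iθ/2)]] with e^(±iθ/2) = cos(θ/2) ± i·sin(θ/2); θ = 3.837, cos(θ/2) ≈ -0.34074, sin(θ/2) ≈ 0.940158.
With a = amp(|0⟩) = -0.8317 and b = amp(|1⟩) = 0.5552:
new amp(|0⟩) = (-0.34074 - 0.940158i)·a = (0.2834 + 0.7819i)
new amp(|1⟩) = (-0.34074 + 0.940158i)·b = (-0.1892 + 0.522i)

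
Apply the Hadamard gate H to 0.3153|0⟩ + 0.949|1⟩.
0.894|0⟩ - 0.4481|1⟩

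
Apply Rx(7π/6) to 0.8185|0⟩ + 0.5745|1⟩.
(-0.2118 - 0.5549i)|0⟩ + (-0.1487 - 0.7906i)|1⟩

Rx(7π/6) = [[cos(θ/2), −i·sin(θ/2)], [−i·sin(θ/2), cos(θ/2)]]; θ = 7π/6, cos(θ/2) ≈ -0.258819, sin(θ/2) ≈ 0.965926.
With a = amp(|0⟩) = 0.8185 and b = amp(|1⟩) = 0.5745:
new amp(|0⟩) = (-0.258819)·a + (-0.965926i)·b = (-0.2118 - 0.5549i)
new amp(|1⟩) = (-0.965926i)·a + (-0.258819)·b = (-0.1487 - 0.7906i)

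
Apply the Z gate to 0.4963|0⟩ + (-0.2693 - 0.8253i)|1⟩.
0.4963|0⟩ + (0.2693 + 0.8253i)|1⟩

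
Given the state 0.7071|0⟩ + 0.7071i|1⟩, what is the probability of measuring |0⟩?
0.5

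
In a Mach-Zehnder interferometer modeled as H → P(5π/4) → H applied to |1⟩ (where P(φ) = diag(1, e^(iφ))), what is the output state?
(0.8536 + (1/√8)i)|0⟩ + (0.1464 - (1/√8)i)|1⟩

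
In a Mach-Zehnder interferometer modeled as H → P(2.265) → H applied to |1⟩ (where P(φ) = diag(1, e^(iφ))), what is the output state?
(0.8199 - 0.3843i)|0⟩ + (0.1801 + 0.3843i)|1⟩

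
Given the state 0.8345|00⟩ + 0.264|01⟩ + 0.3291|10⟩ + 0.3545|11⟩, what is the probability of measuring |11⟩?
0.1257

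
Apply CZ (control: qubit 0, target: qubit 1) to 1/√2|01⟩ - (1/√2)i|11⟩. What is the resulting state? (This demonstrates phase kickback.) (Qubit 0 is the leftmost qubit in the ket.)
1/√2|01⟩ + (1/√2)i|11⟩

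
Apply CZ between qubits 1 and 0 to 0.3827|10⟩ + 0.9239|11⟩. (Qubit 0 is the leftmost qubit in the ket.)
0.3827|10⟩ - 0.9239|11⟩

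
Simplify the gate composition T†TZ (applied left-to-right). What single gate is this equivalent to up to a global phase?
Z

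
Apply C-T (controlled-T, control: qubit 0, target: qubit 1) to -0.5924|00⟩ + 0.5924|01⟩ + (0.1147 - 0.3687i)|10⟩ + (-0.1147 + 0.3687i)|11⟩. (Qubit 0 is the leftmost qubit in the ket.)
-0.5924|00⟩ + 0.5924|01⟩ + (0.1147 - 0.3687i)|10⟩ + (-0.3418 + 0.1796i)|11⟩

C-T leaves the control-|0⟩ kets |00⟩, |01⟩ unchanged and applies T to qubit 1 on the control-|1⟩ pair (|10⟩, |11⟩).
T = [[1, 0], [0, (1/√2 + (1/√2)i)]].
With a = amp(|10⟩) = (0.1147 - 0.3687i) and b = amp(|11⟩) = (-0.1147 + 0.3687i):
new amp(|10⟩) = (1)·a = (0.1147 - 0.3687i)
new amp(|11⟩) = (1/√2 + (1/√2)i)·b = (-0.3418 + 0.1796i)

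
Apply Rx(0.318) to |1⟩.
-0.1583i|0⟩ + 0.9874|1⟩

Rx(0.318) = [[cos(θ/2), −i·sin(θ/2)], [−i·sin(θ/2), cos(θ/2)]]; θ = 0.318, cos(θ/2) ≈ 0.987386, sin(θ/2) ≈ 0.158331.
With a = amp(|0⟩) = 0 and b = amp(|1⟩) = 1:
new amp(|0⟩) = (0.987386)·a + (-0.158331i)·b = -0.1583i
new amp(|1⟩) = (-0.158331i)·a + (0.987386)·b = 0.9874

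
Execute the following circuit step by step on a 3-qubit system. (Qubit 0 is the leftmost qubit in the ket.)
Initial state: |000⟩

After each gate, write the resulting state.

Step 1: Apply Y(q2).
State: i|001⟩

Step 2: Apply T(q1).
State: i|001⟩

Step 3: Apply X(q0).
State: i|101⟩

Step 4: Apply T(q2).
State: (-1/√2 + (1/√2)i)|101⟩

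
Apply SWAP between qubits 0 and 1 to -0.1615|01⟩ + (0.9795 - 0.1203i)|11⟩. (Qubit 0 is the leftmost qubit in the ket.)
-0.1615|10⟩ + (0.9795 - 0.1203i)|11⟩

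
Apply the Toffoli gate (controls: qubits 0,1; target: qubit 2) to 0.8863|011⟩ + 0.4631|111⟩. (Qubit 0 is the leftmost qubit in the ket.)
0.8863|011⟩ + 0.4631|110⟩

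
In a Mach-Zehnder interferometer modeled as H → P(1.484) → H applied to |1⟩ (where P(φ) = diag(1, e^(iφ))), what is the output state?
(0.4567 - 0.4981i)|0⟩ + (0.5433 + 0.4981i)|1⟩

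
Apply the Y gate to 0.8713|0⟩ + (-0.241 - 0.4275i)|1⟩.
(-0.4275 + 0.241i)|0⟩ + 0.8713i|1⟩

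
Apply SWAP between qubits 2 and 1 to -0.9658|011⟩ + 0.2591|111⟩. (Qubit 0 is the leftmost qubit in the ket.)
-0.9658|011⟩ + 0.2591|111⟩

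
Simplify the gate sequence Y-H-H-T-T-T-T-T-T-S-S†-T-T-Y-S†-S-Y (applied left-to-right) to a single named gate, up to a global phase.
Y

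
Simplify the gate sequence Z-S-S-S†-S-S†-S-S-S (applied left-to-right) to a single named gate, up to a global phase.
Z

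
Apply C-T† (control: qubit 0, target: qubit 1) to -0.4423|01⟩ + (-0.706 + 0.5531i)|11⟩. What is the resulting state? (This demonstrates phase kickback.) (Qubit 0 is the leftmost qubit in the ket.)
-0.4423|01⟩ + (-0.1081 + 0.8903i)|11⟩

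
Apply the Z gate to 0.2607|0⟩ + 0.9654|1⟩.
0.2607|0⟩ - 0.9654|1⟩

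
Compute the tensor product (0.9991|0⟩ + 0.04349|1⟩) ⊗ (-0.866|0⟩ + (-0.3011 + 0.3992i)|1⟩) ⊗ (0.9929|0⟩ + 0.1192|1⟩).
-0.8591|000⟩ - 0.1031|001⟩ + (-0.2987 + 0.396i)|010⟩ + (-0.03586 + 0.04754i)|011⟩ - 0.03739|100⟩ - 0.004489|101⟩ + (-0.013 + 0.01724i)|110⟩ + (-0.001561 + 0.002069i)|111⟩

amp(|b₁b₂…⟩) = product of the factor amplitudes for bits b₁, b₂, …; only kets whose every factor amplitude is nonzero survive.
|000⟩: (0.9991)(-0.866)(0.9929) = -0.8591
|001⟩: (0.9991)(-0.866)(0.1192) = -0.1031
|010⟩: (0.9991)(-0.3011 + 0.3992i)(0.9929) = (-0.2987 + 0.396i)
|011⟩: (0.9991)(-0.3011 + 0.3992i)(0.1192) = (-0.03586 + 0.04754i)
|100⟩: (0.04349)(-0.866)(0.9929) = -0.03739
|101⟩: (0.04349)(-0.866)(0.1192) = -0.004489
|110⟩: (0.04349)(-0.3011 + 0.3992i)(0.9929) = (-0.013 + 0.01724i)
|111⟩: (0.04349)(-0.3011 + 0.3992i)(0.1192) = (-0.001561 + 0.002069i)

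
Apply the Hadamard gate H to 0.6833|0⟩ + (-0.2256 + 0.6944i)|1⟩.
(0.3236 + 0.491i)|0⟩ + (0.6427 - 0.491i)|1⟩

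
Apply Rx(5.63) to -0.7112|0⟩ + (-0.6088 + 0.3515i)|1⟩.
(0.7864 + 0.1953i)|0⟩ + (0.5766 - 0.1048i)|1⟩

Rx(5.63) = [[cos(θ/2), −i·sin(θ/2)], [−i·sin(θ/2), cos(θ/2)]]; θ = 5.63, cos(θ/2) ≈ -0.947141, sin(θ/2) ≈ 0.320818.
With a = amp(|0⟩) = -0.7112 and b = amp(|1⟩) = (-0.6088 + 0.3515i):
new amp(|0⟩) = (-0.947141)·a + (-0.320818i)·b = (0.7864 + 0.1953i)
new amp(|1⟩) = (-0.320818i)·a + (-0.947141)·b = (0.5766 - 0.1048i)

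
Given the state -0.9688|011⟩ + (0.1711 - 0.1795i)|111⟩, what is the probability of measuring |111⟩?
0.0615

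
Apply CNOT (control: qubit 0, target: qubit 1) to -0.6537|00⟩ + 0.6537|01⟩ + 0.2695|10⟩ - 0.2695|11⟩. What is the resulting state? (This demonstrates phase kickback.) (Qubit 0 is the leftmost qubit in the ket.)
-0.6537|00⟩ + 0.6537|01⟩ - 0.2695|10⟩ + 0.2695|11⟩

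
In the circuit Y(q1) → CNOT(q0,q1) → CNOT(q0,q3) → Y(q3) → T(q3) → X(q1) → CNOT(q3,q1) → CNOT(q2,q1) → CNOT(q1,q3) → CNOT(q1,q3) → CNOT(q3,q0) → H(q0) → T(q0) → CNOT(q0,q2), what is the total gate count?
14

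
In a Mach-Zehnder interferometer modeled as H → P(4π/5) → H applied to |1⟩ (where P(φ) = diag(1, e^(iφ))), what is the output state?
(0.9045 - 0.2939i)|0⟩ + (0.09549 + 0.2939i)|1⟩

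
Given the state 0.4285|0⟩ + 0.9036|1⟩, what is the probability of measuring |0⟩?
0.1836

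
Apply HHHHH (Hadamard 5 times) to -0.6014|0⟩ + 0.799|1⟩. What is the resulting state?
0.1397|0⟩ - 0.9902|1⟩

H² = I, so H^5 = H: a single Hadamard. With (a, b) = (-0.6014, 0.799), H gives ((a + b)/√2, (a − b)/√2) = (0.1397, -0.9902).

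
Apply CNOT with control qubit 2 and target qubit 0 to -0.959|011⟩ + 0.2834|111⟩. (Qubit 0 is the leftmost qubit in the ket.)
0.2834|011⟩ - 0.959|111⟩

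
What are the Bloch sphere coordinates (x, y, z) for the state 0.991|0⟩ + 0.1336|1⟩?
(0.2648, 0, 0.9642)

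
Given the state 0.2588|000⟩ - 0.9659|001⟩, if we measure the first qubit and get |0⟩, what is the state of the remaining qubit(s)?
0.2588|00⟩ - 0.9659|01⟩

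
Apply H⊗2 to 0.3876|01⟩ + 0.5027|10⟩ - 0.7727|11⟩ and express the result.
0.0588|00⟩ + 0.4439|01⟩ + 0.3288|10⟩ - 0.8315|11⟩

H⊗2 gives amp(|y⟩) = (1/2) Σ_x (−1)^(x·y) amp(|x⟩), where x·y is the number of positions in which both x and y have a 1.
|00⟩: (0.3876 + 0.5027 - 0.7727)/2 = 0.0588
|01⟩: (-0.3876 + 0.5027 + 0.7727)/2 = 0.4439
|10⟩: (0.3876 - 0.5027 + 0.7727)/2 = 0.3288
|11⟩: (-0.3876 - 0.5027 - 0.7727)/2 = -0.8315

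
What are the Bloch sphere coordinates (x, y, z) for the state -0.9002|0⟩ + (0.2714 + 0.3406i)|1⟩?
(-0.4886, -0.6132, 0.6207)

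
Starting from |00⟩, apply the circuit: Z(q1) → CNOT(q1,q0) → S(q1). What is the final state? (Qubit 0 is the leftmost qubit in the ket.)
|00⟩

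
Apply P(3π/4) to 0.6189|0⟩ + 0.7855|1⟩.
0.6189|0⟩ + (-0.5554 + 0.5554i)|1⟩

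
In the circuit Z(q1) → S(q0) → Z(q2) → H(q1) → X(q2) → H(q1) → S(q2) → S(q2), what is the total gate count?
8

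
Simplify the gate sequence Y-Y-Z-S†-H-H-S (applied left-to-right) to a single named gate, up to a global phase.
Z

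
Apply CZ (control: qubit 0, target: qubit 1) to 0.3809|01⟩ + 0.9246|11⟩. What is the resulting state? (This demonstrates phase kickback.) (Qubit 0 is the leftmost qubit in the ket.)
0.3809|01⟩ - 0.9246|11⟩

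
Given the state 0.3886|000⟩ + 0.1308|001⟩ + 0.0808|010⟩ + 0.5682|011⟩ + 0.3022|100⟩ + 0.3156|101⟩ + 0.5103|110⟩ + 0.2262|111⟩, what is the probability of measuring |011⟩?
0.3229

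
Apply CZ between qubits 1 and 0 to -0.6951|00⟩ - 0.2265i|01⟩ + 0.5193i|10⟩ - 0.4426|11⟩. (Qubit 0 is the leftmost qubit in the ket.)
-0.6951|00⟩ - 0.2265i|01⟩ + 0.5193i|10⟩ + 0.4426|11⟩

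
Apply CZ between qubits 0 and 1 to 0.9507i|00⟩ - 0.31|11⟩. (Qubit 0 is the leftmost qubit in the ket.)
0.9507i|00⟩ + 0.31|11⟩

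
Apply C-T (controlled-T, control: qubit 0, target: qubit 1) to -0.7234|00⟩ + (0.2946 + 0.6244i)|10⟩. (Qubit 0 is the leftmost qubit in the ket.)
-0.7234|00⟩ + (0.2946 + 0.6244i)|10⟩

C-T leaves the control-|0⟩ kets |00⟩, |01⟩ unchanged and applies T to qubit 1 on the control-|1⟩ pair (|10⟩, |11⟩).
T = [[1, 0], [0, (1/√2 + (1/√2)i)]].
With a = amp(|10⟩) = (0.2946 + 0.6244i) and b = amp(|11⟩) = 0:
new amp(|10⟩) = (1)·a = (0.2946 + 0.6244i)
new amp(|11⟩) = (1/√2 + (1/√2)i)·b = 0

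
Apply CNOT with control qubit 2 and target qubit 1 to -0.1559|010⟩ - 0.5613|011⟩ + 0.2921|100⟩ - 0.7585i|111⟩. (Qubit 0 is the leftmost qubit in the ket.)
-0.5613|001⟩ - 0.1559|010⟩ + 0.2921|100⟩ - 0.7585i|101⟩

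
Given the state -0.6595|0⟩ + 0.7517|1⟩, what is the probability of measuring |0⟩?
0.4349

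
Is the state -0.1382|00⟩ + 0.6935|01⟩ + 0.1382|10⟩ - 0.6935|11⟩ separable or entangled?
Separable

Writing the state as a|00⟩ + b|01⟩ + c|10⟩ + d|11⟩, it is a product state iff ad − bc = 0.
Here (a, b, c, d) = (-0.1382, 0.6935, 0.1382, -0.6935): ad − bc = (-0.1382)(-0.6935) − (0.6935)(0.1382) = 0, so the state is separable.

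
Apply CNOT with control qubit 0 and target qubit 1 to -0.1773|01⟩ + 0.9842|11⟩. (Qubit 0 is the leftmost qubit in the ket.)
-0.1773|01⟩ + 0.9842|10⟩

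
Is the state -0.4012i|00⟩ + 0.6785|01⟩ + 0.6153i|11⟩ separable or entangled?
Entangled

Writing the state as a|00⟩ + b|01⟩ + c|10⟩ + d|11⟩, it is a product state iff ad − bc = 0.
Here (a, b, c, d) = (-0.4012i, 0.6785, 0, 0.6153i): ad − bc = (-0.4012i)(0.6153i) − (0.6785)(0) = 0.2469 ≠ 0, so the state is entangled.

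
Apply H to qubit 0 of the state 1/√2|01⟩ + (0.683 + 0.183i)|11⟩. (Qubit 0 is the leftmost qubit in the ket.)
(0.983 + 0.1294i)|01⟩ + (0.01705 - 0.1294i)|11⟩

H on qubit 0 mixes each pair of kets that differ only in qubit 0: amplitudes (a, b) of (|…0…⟩, |…1…⟩) become ((a + b)/√2, (a − b)/√2). Kets absent from the input have amplitude 0.
(|01⟩, |11⟩): (a, b) = (1/√2, (0.683 + 0.183i)) → ((0.983 + 0.1294i), (0.01705 - 0.1294i))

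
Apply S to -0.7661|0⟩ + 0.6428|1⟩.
-0.7661|0⟩ + 0.6428i|1⟩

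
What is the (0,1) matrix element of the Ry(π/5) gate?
-0.309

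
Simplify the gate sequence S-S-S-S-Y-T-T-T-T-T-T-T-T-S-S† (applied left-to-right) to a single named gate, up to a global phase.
Y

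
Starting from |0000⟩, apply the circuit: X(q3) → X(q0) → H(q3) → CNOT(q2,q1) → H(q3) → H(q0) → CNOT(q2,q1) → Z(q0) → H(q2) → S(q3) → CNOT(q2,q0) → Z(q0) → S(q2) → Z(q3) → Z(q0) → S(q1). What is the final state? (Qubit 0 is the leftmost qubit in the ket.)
-(1/2)i|0001⟩ + 1/2|0011⟩ - (1/2)i|1001⟩ + 1/2|1011⟩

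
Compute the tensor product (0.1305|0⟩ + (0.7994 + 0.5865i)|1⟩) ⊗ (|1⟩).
0.1305|01⟩ + (0.7994 + 0.5865i)|11⟩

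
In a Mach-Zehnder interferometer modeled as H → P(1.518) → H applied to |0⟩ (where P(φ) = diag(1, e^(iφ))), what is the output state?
(0.5264 + 0.4993i)|0⟩ + (0.4736 - 0.4993i)|1⟩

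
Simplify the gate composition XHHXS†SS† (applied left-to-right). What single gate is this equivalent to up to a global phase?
S†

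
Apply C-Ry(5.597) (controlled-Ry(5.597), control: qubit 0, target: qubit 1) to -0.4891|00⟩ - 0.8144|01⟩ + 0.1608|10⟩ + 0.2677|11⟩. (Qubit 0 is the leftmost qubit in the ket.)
-0.4891|00⟩ - 0.8144|01⟩ - 0.2415|10⟩ - 0.198|11⟩

C-Ry(5.597) leaves the control-|0⟩ kets |00⟩, |01⟩ unchanged and applies Ry(5.597) to qubit 1 on the control-|1⟩ pair (|10⟩, |11⟩).
Ry(5.597) = [[cos(θ/2), −sin(θ/2)], [sin(θ/2), cos(θ/2)]]; θ = 5.597, cos(θ/2) ≈ -0.941719, sin(θ/2) ≈ 0.336401.
With a = amp(|10⟩) = 0.1608 and b = amp(|11⟩) = 0.2677:
new amp(|10⟩) = (-0.941719)·a + (-0.336401)·b = -0.2415
new amp(|11⟩) = (0.336401)·a + (-0.941719)·b = -0.198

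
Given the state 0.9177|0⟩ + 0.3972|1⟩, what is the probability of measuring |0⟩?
0.8422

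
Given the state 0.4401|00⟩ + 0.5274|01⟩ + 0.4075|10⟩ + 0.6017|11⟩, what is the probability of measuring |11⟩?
0.362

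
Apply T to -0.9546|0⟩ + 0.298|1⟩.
-0.9546|0⟩ + (0.2107 + 0.2107i)|1⟩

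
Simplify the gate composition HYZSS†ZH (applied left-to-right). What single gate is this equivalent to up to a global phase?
Y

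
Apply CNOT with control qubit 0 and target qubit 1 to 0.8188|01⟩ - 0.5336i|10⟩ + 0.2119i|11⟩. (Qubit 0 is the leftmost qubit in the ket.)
0.8188|01⟩ + 0.2119i|10⟩ - 0.5336i|11⟩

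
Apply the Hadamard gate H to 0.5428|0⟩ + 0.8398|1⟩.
0.9776|0⟩ - 0.21|1⟩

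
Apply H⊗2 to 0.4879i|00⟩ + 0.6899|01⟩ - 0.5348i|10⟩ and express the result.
(0.345 - 0.02345i)|00⟩ + (-0.345 - 0.02345i)|01⟩ + (0.345 + 0.5114i)|10⟩ + (-0.345 + 0.5114i)|11⟩

H⊗2 gives amp(|y⟩) = (1/2) Σ_x (−1)^(x·y) amp(|x⟩), where x·y is the number of positions in which both x and y have a 1.
|00⟩: (0.4879i + 0.6899 - 0.5348i)/2 = (0.345 - 0.02345i)
|01⟩: (0.4879i - 0.6899 - 0.5348i)/2 = (-0.345 - 0.02345i)
|10⟩: (0.4879i + 0.6899 + 0.5348i)/2 = (0.345 + 0.5114i)
|11⟩: (0.4879i - 0.6899 + 0.5348i)/2 = (-0.345 + 0.5114i)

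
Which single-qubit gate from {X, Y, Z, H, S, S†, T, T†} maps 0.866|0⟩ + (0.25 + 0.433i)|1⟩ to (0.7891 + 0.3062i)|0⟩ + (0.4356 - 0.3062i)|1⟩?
H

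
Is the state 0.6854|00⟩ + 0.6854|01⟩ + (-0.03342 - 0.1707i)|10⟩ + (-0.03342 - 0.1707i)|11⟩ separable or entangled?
Separable

Writing the state as a|00⟩ + b|01⟩ + c|10⟩ + d|11⟩, it is a product state iff ad − bc = 0.
Here (a, b, c, d) = (0.6854, 0.6854, (-0.03342 - 0.1707i), (-0.03342 - 0.1707i)): ad − bc = (0.6854)(-0.03342 - 0.1707i) − (0.6854)(-0.03342 - 0.1707i) = 0, so the state is separable.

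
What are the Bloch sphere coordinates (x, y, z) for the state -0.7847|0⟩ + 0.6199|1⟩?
(-0.9729, 0, 0.2315)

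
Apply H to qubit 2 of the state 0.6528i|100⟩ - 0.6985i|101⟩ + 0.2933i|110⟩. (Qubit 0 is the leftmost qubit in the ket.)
-0.03231i|100⟩ + 0.9555i|101⟩ + 0.2074i|110⟩ + 0.2074i|111⟩

H on qubit 2 mixes each pair of kets that differ only in qubit 2: amplitudes (a, b) of (|…0…⟩, |…1…⟩) become ((a + b)/√2, (a − b)/√2). Kets absent from the input have amplitude 0.
(|100⟩, |101⟩): (a, b) = (0.6528i, -0.6985i) → (-0.03231i, 0.9555i)
(|110⟩, |111⟩): (a, b) = (0.2933i, 0) → (0.2074i, 0.2074i)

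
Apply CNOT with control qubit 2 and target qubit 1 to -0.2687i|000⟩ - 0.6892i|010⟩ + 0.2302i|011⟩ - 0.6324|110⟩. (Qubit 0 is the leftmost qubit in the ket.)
-0.2687i|000⟩ + 0.2302i|001⟩ - 0.6892i|010⟩ - 0.6324|110⟩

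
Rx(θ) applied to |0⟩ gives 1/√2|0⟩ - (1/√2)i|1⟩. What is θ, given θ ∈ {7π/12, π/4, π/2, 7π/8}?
π/2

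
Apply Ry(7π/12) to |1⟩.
-0.7934|0⟩ + 0.6088|1⟩

Ry(7π/12) = [[cos(θ/2), −sin(θ/2)], [sin(θ/2), cos(θ/2)]]; θ = 7π/12, cos(θ/2) ≈ 0.608761, sin(θ/2) ≈ 0.793353.
With a = amp(|0⟩) = 0 and b = amp(|1⟩) = 1:
new amp(|0⟩) = (0.608761)·a + (-0.793353)·b = -0.7934
new amp(|1⟩) = (0.793353)·a + (0.608761)·b = 0.6088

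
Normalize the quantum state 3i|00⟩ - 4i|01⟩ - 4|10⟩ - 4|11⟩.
0.3974i|00⟩ - 0.5298i|01⟩ - 0.5298|10⟩ - 0.5298|11⟩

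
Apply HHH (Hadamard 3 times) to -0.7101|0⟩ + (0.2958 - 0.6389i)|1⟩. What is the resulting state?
(-0.293 - 0.4518i)|0⟩ + (-0.7113 + 0.4518i)|1⟩

H² = I, so H^3 = H: a single Hadamard. With (a, b) = (-0.7101, (0.2958 - 0.6389i)), H gives ((a + b)/√2, (a − b)/√2) = ((-0.293 - 0.4518i), (-0.7113 + 0.4518i)).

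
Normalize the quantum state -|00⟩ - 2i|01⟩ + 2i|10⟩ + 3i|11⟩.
-0.2357|00⟩ - 0.4714i|01⟩ + 0.4714i|10⟩ + (1/√2)i|11⟩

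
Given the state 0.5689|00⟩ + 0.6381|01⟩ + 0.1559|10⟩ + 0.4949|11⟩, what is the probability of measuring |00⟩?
0.3236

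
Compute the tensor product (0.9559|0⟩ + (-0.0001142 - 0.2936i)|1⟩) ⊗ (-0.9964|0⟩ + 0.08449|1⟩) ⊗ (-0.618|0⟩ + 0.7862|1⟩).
0.5886|000⟩ - 0.7488|001⟩ - 0.04991|010⟩ + 0.0635|011⟩ + (-0.00007032 - 0.1808i)|100⟩ + (0.00008946 + 0.23i)|101⟩ + (0.000005963 + 0.01533i)|110⟩ + (-0.000007586 - 0.0195i)|111⟩

amp(|b₁b₂…⟩) = product of the factor amplitudes for bits b₁, b₂, …; only kets whose every factor amplitude is nonzero survive.
|000⟩: (0.9559)(-0.9964)(-0.618) = 0.5886
|001⟩: (0.9559)(-0.9964)(0.7862) = -0.7488
|010⟩: (0.9559)(0.08449)(-0.618) = -0.04991
|011⟩: (0.9559)(0.08449)(0.7862) = 0.0635
|100⟩: (-0.0001142 - 0.2936i)(-0.9964)(-0.618) = (-0.00007032 - 0.1808i)
|101⟩: (-0.0001142 - 0.2936i)(-0.9964)(0.7862) = (0.00008946 + 0.23i)
|110⟩: (-0.0001142 - 0.2936i)(0.08449)(-0.618) = (0.000005963 + 0.01533i)
|111⟩: (-0.0001142 - 0.2936i)(0.08449)(0.7862) = (-0.000007586 - 0.0195i)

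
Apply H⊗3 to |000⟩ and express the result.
1/√8|000⟩ + 1/√8|001⟩ + 1/√8|010⟩ + 1/√8|011⟩ + 1/√8|100⟩ + 1/√8|101⟩ + 1/√8|110⟩ + 1/√8|111⟩

H⊗3 gives amp(|y⟩) = (1/2√2) Σ_x (−1)^(x·y) amp(|x⟩), where x·y is the number of positions in which both x and y have a 1.
|000⟩: (1)/(2√2) = 1/√8
|001⟩: (1)/(2√2) = 1/√8
|010⟩: (1)/(2√2) = 1/√8
|011⟩: (1)/(2√2) = 1/√8
|100⟩: (1)/(2√2) = 1/√8
|101⟩: (1)/(2√2) = 1/√8
|110⟩: (1)/(2√2) = 1/√8
|111⟩: (1)/(2√2) = 1/√8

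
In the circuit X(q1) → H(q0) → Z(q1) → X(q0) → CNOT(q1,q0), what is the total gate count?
5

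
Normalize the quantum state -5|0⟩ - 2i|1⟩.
-0.9285|0⟩ - 0.3714i|1⟩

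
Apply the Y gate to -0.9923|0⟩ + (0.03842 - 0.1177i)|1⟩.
(-0.1177 - 0.03842i)|0⟩ - 0.9923i|1⟩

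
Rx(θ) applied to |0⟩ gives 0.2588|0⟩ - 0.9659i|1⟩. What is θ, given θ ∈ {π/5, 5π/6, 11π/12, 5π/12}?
5π/6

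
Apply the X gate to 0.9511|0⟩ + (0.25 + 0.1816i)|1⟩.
(0.25 + 0.1816i)|0⟩ + 0.9511|1⟩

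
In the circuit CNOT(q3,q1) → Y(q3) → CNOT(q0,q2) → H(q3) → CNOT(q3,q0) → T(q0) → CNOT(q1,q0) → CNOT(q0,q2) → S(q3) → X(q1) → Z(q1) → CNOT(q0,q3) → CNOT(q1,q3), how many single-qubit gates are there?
6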